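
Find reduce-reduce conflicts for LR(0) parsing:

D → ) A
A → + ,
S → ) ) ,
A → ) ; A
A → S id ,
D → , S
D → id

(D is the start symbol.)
No reduce-reduce conflicts

A reduce-reduce conflict occurs when an LR(0) state has two complete items [A → α .] and [B → β .] — both call for a reduction, and with no lookahead the parser cannot choose between them.

Augment with D' → D and build the canonical LR(0) collection (I0 = CLOSURE({[D' → . D]}), then GOTO on every symbol after a dot until no new states appear). It has 18 states:
  I0: { [D → . ) A], [D → . , S], [D → . id], [D' → . D] }  — shift
  I1: { [A → . ) ; A], [A → . + ,], [A → . S id ,], [D → ) . A], [S → . ) ) ,] }  — shift
  I2: { [D → , . S], [S → . ) ) ,] }  — shift
  I3: { [D' → D .] }  — accept
  I4: { [D → id .] }  — reduce
  I5: { [S → ) . ) ,] }  — shift
  I6: { [D → , S .] }  — reduce
  I7: { [S → ) ) . ,] }  — shift
  I8: { [S → ) ) , .] }  — reduce
  I9: { [A → ) . ; A], [S → ) . ) ,] }  — shift
  I10: { [A → + . ,] }  — shift
  I11: { [D → ) A .] }  — reduce
  I12: { [A → S . id ,] }  — shift
  I13: { [A → S id . ,] }  — shift
  I14: { [A → S id , .] }  — reduce
  I15: { [A → + , .] }  — reduce
  I16: { [A → ) ; . A], [A → . ) ; A], [A → . + ,], [A → . S id ,], [S → . ) ) ,] }  — shift
  I17: { [A → ) ; A .] }  — reduce

No state contains more than one complete item.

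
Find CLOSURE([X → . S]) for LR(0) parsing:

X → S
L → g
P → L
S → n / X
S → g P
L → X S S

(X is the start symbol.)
To compute CLOSURE, for each item [A → α.Bβ] where B is a non-terminal, add [B → .γ] for all productions B → γ; repeat for the newly added items until nothing changes.

Start with: [X → . S]
  [X → . S] has the dot before S: add [S → . n / X], [S → . g P]
No further items can be added.

CLOSURE = { [S → . g P], [S → . n / X], [X → . S] }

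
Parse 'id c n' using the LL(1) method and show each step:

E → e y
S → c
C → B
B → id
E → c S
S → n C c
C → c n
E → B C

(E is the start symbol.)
LL(1) parsing maintains a stack (initially the start symbol over $) and the input. At each step: if the stack top is a terminal, match it against the current input token; if it is a non-terminal N, replace it with the RHS of M[N, lookahead] (the unique production whose predict set contains the lookahead).

Stack is shown with the top on the left.

Stack   Input     Action
------------------------
E $     id c n $  output E → B C
B C $   id c n $  output B → id
id C $  id c n $  match 'id'
C $     c n $     output C → c n
c n $   c n $     match 'c'
n $     n $       match 'n'
$       $         accept

The string is accepted.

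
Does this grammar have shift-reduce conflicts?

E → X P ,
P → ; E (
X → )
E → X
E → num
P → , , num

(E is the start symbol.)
Yes — I3: [E → X .] vs [P → . , , num]

A shift-reduce conflict occurs when an LR(0) state has both:
  - a complete (reduce) item [A → α .] (dot at the end), and
  - a shift item [B → β . c γ] (dot before a terminal).

Augment with E' → E and build the canonical LR(0) collection (I0 = CLOSURE({[E' → . E]}), then GOTO on every symbol after a dot until no new states appear). It has 13 states:
  I0: { [E → . X P ,], [E → . X], [E → . num], [E' → . E], [X → . )] }  — shift
  I1: { [X → ) .] }  — reduce
  I2: { [E' → E .] }  — accept
  I3: { [E → X . P ,], [E → X .], [P → . , , num], [P → . ; E (] }  — shift, reduce
  I4: { [E → num .] }  — reduce
  I5: { [P → , . , num] }  — shift
  I6: { [E → . X P ,], [E → . X], [E → . num], [P → ; . E (], [X → . )] }  — shift
  I7: { [E → X P . ,] }  — shift
  I8: { [E → X P , .] }  — reduce
  I9: { [P → ; E . (] }  — shift
  I10: { [P → ; E ( .] }  — reduce
  I11: { [P → , , . num] }  — shift
  I12: { [P → , , num .] }  — reduce

I3 contains reduce item [E → X .] and shift items [P → . , , num], [P → . ; E (] — shift-reduce conflict.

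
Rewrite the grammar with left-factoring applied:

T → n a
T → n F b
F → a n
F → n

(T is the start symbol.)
T → n T'
T' → a
T' → F b
F → a n
F → n

Left-factoring transforms A → αβ₁ | αβ₂ into A → αA' and A' → β₁ | β₂
(α is the longest common prefix among the alternatives). Repeat until
no nonterminal has two alternatives with a common prefix.

Round 1: T has alternatives sharing prefix 'n'. Introduce T': T → n T'
  Add: T' → a
  Add: T' → F b

No remaining common prefixes — done.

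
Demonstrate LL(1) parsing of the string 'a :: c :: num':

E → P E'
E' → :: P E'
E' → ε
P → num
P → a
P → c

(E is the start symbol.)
LL(1) parsing maintains a stack (initially the start symbol over $) and the input. At each step: if the stack top is a terminal, match it against the current input token; if it is a non-terminal N, replace it with the RHS of M[N, lookahead] (the unique production whose predict set contains the lookahead).

Stack is shown with the top on the left.

Stack      Input            Action
----------------------------------
E $        a :: c :: num $  output E → P E'
P E' $     a :: c :: num $  output P → a
a E' $     a :: c :: num $  match 'a'
E' $       :: c :: num $    output E' → :: P E'
:: P E' $  :: c :: num $    match '::'
P E' $     c :: num $       output P → c
c E' $     c :: num $       match 'c'
E' $       :: num $         output E' → :: P E'
:: P E' $  :: num $         match '::'
P E' $     num $            output P → num
num E' $   num $            match 'num'
E' $       $                output E' → ε
$          $                accept

The string is accepted.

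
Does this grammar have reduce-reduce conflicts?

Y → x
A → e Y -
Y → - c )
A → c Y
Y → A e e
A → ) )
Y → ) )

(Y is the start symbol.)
Yes — I15: [A → ) ) .] vs [Y → ) ) .]

A reduce-reduce conflict occurs when an LR(0) state has two complete items [A → α .] and [B → β .] — both call for a reduction, and with no lookahead the parser cannot choose between them.

Augment with Y' → Y and build the canonical LR(0) collection (I0 = CLOSURE({[Y' → . Y]}), then GOTO on every symbol after a dot until no new states appear). It has 16 states:
  I0: { [A → . ) )], [A → . c Y], [A → . e Y -], [Y → . ) )], [Y → . - c )], [Y → . A e e], [Y → . x], [Y' → . Y] }  — shift
  I1: { [A → ) . )], [Y → ) . )] }  — shift
  I2: { [Y → - . c )] }  — shift
  I3: { [Y → A . e e] }  — shift
  I4: { [Y' → Y .] }  — accept
  I5: { [A → . ) )], [A → . c Y], [A → . e Y -], [A → c . Y], [Y → . ) )], [Y → . - c )], [Y → . A e e], [Y → . x] }  — shift
  I6: { [A → . ) )], [A → . c Y], [A → . e Y -], [A → e . Y -], [Y → . ) )], [Y → . - c )], [Y → . A e e], [Y → . x] }  — shift
  I7: { [Y → x .] }  — reduce
  I8: { [A → e Y . -] }  — shift
  I9: { [A → e Y - .] }  — reduce
  I10: { [A → c Y .] }  — reduce
  I11: { [Y → A e . e] }  — shift
  I12: { [Y → A e e .] }  — reduce
  I13: { [Y → - c . )] }  — shift
  I14: { [Y → - c ) .] }  — reduce
  I15: { [A → ) ) .], [Y → ) ) .] }  — 2 reduces

I15 contains complete items [A → ) ) .], [Y → ) ) .] — reduce-reduce conflict.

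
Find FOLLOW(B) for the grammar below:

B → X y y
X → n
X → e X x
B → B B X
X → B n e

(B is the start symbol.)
{ $, 'e', 'n' }

To compute FOLLOW(B), find every occurrence of B on a right-hand side N → α B β: add FIRST(β) \ {ε}, and if β is empty or nullable also add FOLLOW(N). Iterate to a fixed point.

B is the start symbol, so $ ∈ FOLLOW(B).
In B → B B X: B is followed by B X, add FIRST(B X) \ {ε} = { 'e', 'n' }
In B → B B X: B is followed by X, add FIRST(X) \ {ε} = { 'e', 'n' }
In X → B n e: B is followed by n e, add FIRST(n e) \ {ε} = { 'n' }

Taking the union: FOLLOW(B) = { $, 'e', 'n' }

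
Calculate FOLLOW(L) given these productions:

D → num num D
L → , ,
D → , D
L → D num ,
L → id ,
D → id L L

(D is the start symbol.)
To compute FOLLOW(L), find every occurrence of L on a right-hand side N → α L β: add FIRST(β) \ {ε}, and if β is empty or nullable also add FOLLOW(N). Iterate to a fixed point.

In D → id L L: L is followed by L, add FIRST(L) \ {ε} = { ',', 'id', 'num' }
In D → id L L: L is at the end, add FOLLOW(D)

The FOLLOW sets referred to above (computed the same way, to a fixed point):
  FOLLOW(D) = { $, 'num' }

Taking the union: FOLLOW(L) = { $, ',', 'id', 'num' }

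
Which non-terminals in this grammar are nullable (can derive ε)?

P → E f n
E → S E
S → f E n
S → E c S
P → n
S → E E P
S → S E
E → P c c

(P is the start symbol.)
None

A non-terminal is nullable if it can derive ε (the empty string): either it has an ε-production, or it has a production whose right-hand side consists entirely of nullable non-terminals.

There are no ε-productions, so no non-terminal can derive ε.
No non-terminals are nullable.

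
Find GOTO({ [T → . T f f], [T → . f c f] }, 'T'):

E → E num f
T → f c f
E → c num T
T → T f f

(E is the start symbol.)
{ [T → T . f f] }

GOTO(I, 'T') = CLOSURE({ [A → αX.β] : [A → α.Xβ] ∈ I, X = 'T' })

Items with dot before 'T', with the dot advanced:
  [T → . T f f] → [T → T . f f]
Closure adds nothing (no advanced item has the dot before a non-terminal).

GOTO = { [T → T . f f] }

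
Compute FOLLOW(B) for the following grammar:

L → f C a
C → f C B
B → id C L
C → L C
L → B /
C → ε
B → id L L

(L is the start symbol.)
To compute FOLLOW(B), find every occurrence of B on a right-hand side N → α B β: add FIRST(β) \ {ε}, and if β is empty or nullable also add FOLLOW(N). Iterate to a fixed point.

In C → f C B: B is at the end, add FOLLOW(C)
In L → B /: B is followed by '/', add FIRST('/') \ {ε} = { '/' }

The FOLLOW sets referred to above (computed the same way, to a fixed point):
  FOLLOW(C) = { 'a', 'f', 'id' }

Taking the union: FOLLOW(B) = { '/', 'a', 'f', 'id' }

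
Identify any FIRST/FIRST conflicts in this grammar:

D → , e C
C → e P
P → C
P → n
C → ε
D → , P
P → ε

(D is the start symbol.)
Yes. D → ',' e C / D → ',' P on { ',' }; P → C / P → ε on { ε }

A FIRST/FIRST conflict occurs when two productions N → α and N → β for the same non-terminal have FIRST(α) ∩ FIRST(β) ≠ ∅ (with ε ∈ FIRST of a nullable right-hand side, so two nullable alternatives also conflict).

FIRST sets of the non-terminals at (or reachable through a nullable prefix from) the front of some alternative:
  FIRST(C) = { 'e', ε }

Productions for D:
  D → , e C: FIRST = { ',' }
  D → , P: FIRST = { ',' }
Productions for C:
  C → e P: FIRST = { 'e' }
  C → ε: FIRST = { ε }
Productions for P:
  P → C: FIRST = { 'e', ε }
  P → n: FIRST = { 'n' }
  P → ε: FIRST = { ε }

Conflict for D: D → , e C and D → , P
  Overlap: { ',' }
Conflict for P: P → C and P → ε
  Overlap: { ε }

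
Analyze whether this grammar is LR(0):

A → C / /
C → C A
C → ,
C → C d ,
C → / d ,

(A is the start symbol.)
A grammar is LR(0) if no state in the canonical LR(0) collection has:
  - both a shift item (dot before a terminal) and a complete item (shift-reduce conflict), or
  - two or more complete items (reduce-reduce conflict; the accept item [A' → A .] counts as a complete item here).

Augment with A' → A and build the canonical LR(0) collection (I0 = CLOSURE({[A' → . A]}), then GOTO on every symbol after a dot until no new states appear). It has 12 states:
  I0: { [A → . C / /], [A' → . A], [C → . ,], [C → . / d ,], [C → . C A], [C → . C d ,] }  — shift
  I1: { [C → , .] }  — reduce
  I2: { [C → / . d ,] }  — shift
  I3: { [A' → A .] }  — accept
  I4: { [A → . C / /], [A → C . / /], [C → . ,], [C → . / d ,], [C → . C A], [C → . C d ,], [C → C . A], [C → C . d ,] }  — shift
  I5: { [A → C / . /], [C → / . d ,] }  — shift
  I6: { [C → C A .] }  — reduce
  I7: { [C → C d . ,] }  — shift
  I8: { [C → C d , .] }  — reduce
  I9: { [A → C / / .] }  — reduce
  I10: { [C → / d . ,] }  — shift
  I11: { [C → / d , .] }  — reduce

Every state is either a pure shift/goto state or contains exactly one complete item and nothing to shift — no conflicts. The grammar is LR(0).

Answer: Yes, the grammar is LR(0)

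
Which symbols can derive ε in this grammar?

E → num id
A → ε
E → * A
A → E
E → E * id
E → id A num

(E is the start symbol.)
{ 'A' }

A non-terminal is nullable if it can derive ε (the empty string): either it has an ε-production, or it has a production whose right-hand side consists entirely of nullable non-terminals.

ε-productions: A → ε
So A is immediately nullable.
No further non-terminal can be added: every production for the remaining non-terminals contains a terminal or a non-nullable non-terminal.
Nullable = { 'A' }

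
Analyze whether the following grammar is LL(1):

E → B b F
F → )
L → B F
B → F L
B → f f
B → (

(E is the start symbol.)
A grammar is LL(1) if for each non-terminal N with multiple productions, the predict sets of those productions are pairwise disjoint, where PREDICT(N → α) = (FIRST(α) \ {ε}) ∪ (FOLLOW(N) if α ⇒* ε).

Relevant sets:
  FIRST(F) = { ')' }

For B:
  PREDICT(B → F L) = { ')' }
  PREDICT(B → f f) = { 'f' }
  PREDICT(B → '(') = { '(' }
E, F, L have a single production, so nothing to check there.

All predict sets are disjoint. The grammar IS LL(1).

Answer: Yes, the grammar is LL(1).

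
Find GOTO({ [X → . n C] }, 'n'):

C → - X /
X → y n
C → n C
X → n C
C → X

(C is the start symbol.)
GOTO(I, 'n') = CLOSURE({ [A → αX.β] : [A → α.Xβ] ∈ I, X = 'n' })

Items with dot before 'n', with the dot advanced:
  [X → . n C] → [X → n . C]
Closure of the advanced items:
  [X → n . C] has the dot before C: add [C → . - X /], [C → . n C], [C → . X]
  [C → . X] has the dot before X: add [X → . y n], [X → . n C]

GOTO = { [C → . - X /], [C → . X], [C → . n C], [X → . n C], [X → . y n], [X → n . C] }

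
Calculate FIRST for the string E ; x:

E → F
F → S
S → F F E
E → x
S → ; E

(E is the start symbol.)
{ ';', 'x' }

FIRST sets of the non-terminals involved (from the grammar, by fixed-point iteration):
  FIRST(E) = { ';', 'x' }

To compute FIRST(E ; x), process the symbols left to right:
Symbol E is a non-terminal. Add FIRST(E) \ {ε} = { ';', 'x' }
E is not nullable (ε ∉ FIRST(E)), so stop here.
FIRST(E ; x) = { ';', 'x' }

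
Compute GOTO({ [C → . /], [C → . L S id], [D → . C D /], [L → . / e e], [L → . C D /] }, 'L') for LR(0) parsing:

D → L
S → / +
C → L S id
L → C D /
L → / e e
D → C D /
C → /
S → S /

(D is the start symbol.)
GOTO(I, 'L') = CLOSURE({ [A → αX.β] : [A → α.Xβ] ∈ I, X = 'L' })

Items with dot before 'L', with the dot advanced:
  [C → . L S id] → [C → L . S id]
Closure of the advanced items:
  [C → L . S id] has the dot before S: add [S → . / +], [S → . S /]

GOTO = { [C → L . S id], [S → . / +], [S → . S /] }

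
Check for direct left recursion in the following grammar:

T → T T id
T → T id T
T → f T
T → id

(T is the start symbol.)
Yes, T is left-recursive

Direct left recursion occurs when N → N α for some non-terminal N (the right-hand side begins with the left-hand side itself).

T → T T id: LEFT RECURSIVE (starts with T)
T → T id T: LEFT RECURSIVE (starts with T)
T → f T: starts with f
T → id: starts with id

The grammar has direct left recursion on: T.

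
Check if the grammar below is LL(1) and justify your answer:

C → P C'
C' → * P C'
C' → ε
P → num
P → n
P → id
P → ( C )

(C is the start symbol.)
A grammar is LL(1) if for each non-terminal N with multiple productions, the predict sets of those productions are pairwise disjoint, where PREDICT(N → α) = (FIRST(α) \ {ε}) ∪ (FOLLOW(N) if α ⇒* ε).

Relevant sets:
  FOLLOW(C') = { $, ')' }

For C':
  PREDICT(C' → '*' P C') = { '*' }
  PREDICT(C' → ε) = { $, ')' }
For P:
  PREDICT(P → num) = { 'num' }
  PREDICT(P → n) = { 'n' }
  PREDICT(P → id) = { 'id' }
  PREDICT(P → '(' C ')') = { '(' }
C has a single production, so nothing to check there.

All predict sets are disjoint. The grammar IS LL(1).

Answer: Yes, the grammar is LL(1).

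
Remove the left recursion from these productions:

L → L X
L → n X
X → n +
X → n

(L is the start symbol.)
L → n X L'
L' → X L'
L' → ε
X → n +
X → n

L is directly left-recursive. The standard transformation for
  A → A α₁ | ... | A α_m | β₁ | ... | β_n
is
  A  → β₁ A' | ... | β_n A'
  A' → α₁ A' | ... | α_m A' | ε

L → n X becomes L → n X L'
L → L X becomes L' → X L'
Add L' → ε

Productions for other non-terminals are unchanged:
  X → n +
  X → n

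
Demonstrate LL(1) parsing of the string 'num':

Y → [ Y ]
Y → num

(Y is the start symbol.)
LL(1) parsing maintains a stack (initially the start symbol over $) and the input. At each step: if the stack top is a terminal, match it against the current input token; if it is a non-terminal N, replace it with the RHS of M[N, lookahead] (the unique production whose predict set contains the lookahead).

Stack is shown with the top on the left.

Stack  Input  Action
--------------------
Y $    num $  output Y → num
num $  num $  match 'num'
$      $      accept

The string is accepted.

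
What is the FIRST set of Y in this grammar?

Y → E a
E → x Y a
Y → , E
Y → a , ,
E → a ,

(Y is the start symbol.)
{ ',', 'a', 'x' }

FIRST sets of the other non-terminals involved (by the same procedure, iterated to a fixed point):
  FIRST(E) = { 'a', 'x' }

From Y → E a:
  - E is a non-terminal: add FIRST(E) \ {ε} = { 'a', 'x' }
    E is not nullable, so stop
From Y → , E:
  - ',' is a terminal: add ',' and stop
From Y → a , ,:
  - a is a terminal: add 'a' and stop

Collecting: FIRST(Y) = { ',', 'a', 'x' }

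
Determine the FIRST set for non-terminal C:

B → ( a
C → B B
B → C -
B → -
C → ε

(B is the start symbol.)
To compute FIRST(C), examine every production with C on the left-hand side, reading each right-hand side left to right until a non-nullable symbol is reached.

FIRST sets of the other non-terminals involved (by the same procedure, iterated to a fixed point):
  FIRST(B) = { '(', '-' }

From C → B B:
  - B is a non-terminal: add FIRST(B) \ {ε} = { '(', '-' }
    B is not nullable, so stop
From C → ε:
  - ε-production, so ε ∈ FIRST(C)

Collecting: FIRST(C) = { '(', '-', ε }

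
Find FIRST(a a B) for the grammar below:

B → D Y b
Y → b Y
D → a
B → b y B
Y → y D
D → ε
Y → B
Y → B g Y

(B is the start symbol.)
{ 'a' }

To compute FIRST(a a B), process the symbols left to right:
Symbol a is a terminal. Add 'a' and stop.
FIRST(a a B) = { 'a' }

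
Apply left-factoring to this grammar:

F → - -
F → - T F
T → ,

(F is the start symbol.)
F → - F'
F' → -
F' → T F
T → ,

Left-factoring transforms A → αβ₁ | αβ₂ into A → αA' and A' → β₁ | β₂
(α is the longest common prefix among the alternatives). Repeat until
no nonterminal has two alternatives with a common prefix.

Round 1: F has alternatives sharing prefix '-'. Introduce F': F → - F'
  Add: F' → -
  Add: F' → T F

No remaining common prefixes — done.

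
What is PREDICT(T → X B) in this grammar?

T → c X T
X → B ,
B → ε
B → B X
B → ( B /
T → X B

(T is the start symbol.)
PREDICT(T → X B) = (FIRST(RHS) \ {ε}) ∪ (FOLLOW(T) if ε ∈ FIRST(RHS), i.e. RHS ⇒* ε)
FIRST(X) = { '(', ',' }
FIRST(X B) = { '(', ',' }
ε ∉ FIRST(X B), so FOLLOW(T) is not added.
PREDICT(T → X B) = { '(', ',' }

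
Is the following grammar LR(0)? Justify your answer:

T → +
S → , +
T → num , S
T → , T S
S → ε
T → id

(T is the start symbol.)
A grammar is LR(0) if no state in the canonical LR(0) collection has:
  - both a shift item (dot before a terminal) and a complete item (shift-reduce conflict), or
  - two or more complete items (reduce-reduce conflict; the accept item [T' → T .] counts as a complete item here).

Augment with T' → T and build the canonical LR(0) collection (I0 = CLOSURE({[T' → . T]}), then GOTO on every symbol after a dot until no new states appear). It has 12 states:
  I0: { [T → . +], [T → . , T S], [T → . id], [T → . num , S], [T' → . T] }  — shift
  I1: { [T → + .] }  — reduce
  I2: { [T → , . T S], [T → . +], [T → . , T S], [T → . id], [T → . num , S] }  — shift
  I3: { [T' → T .] }  — accept
  I4: { [T → id .] }  — reduce
  I5: { [T → num . , S] }  — shift
  I6: { [S → . , +], [S → .], [T → num , . S] }  — shift, reduce
  I7: { [S → , . +] }  — shift
  I8: { [T → num , S .] }  — reduce
  I9: { [S → , + .] }  — reduce
  I10: { [S → . , +], [S → .], [T → , T . S] }  — shift, reduce
  I11: { [T → , T S .] }  — reduce

Conflict in state I6:
  Shift-reduce conflict between [S → .] and [S → . , +]
So the grammar is NOT LR(0).

Answer: No. Shift-reduce conflict between [S → .] and [S → . , +]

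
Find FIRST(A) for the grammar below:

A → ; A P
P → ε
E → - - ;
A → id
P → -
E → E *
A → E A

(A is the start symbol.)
{ '-', ';', 'id' }

FIRST sets of the other non-terminals involved (by the same procedure, iterated to a fixed point):
  FIRST(E) = { '-' }

From A → ; A P:
  - ';' is a terminal: add ';' and stop
From A → id:
  - id is a terminal: add 'id' and stop
From A → E A:
  - E is a non-terminal: add FIRST(E) \ {ε} = { '-' }
    E is not nullable, so stop

Collecting: FIRST(A) = { '-', ';', 'id' }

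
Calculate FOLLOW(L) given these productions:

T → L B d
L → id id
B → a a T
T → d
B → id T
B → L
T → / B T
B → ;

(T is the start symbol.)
To compute FOLLOW(L), find every occurrence of L on a right-hand side N → α L β: add FIRST(β) \ {ε}, and if β is empty or nullable also add FOLLOW(N). Iterate to a fixed point.

In T → L B d: L is followed by B d, add FIRST(B d) \ {ε} = { ';', 'a', 'id' }
In B → L: L is at the end, add FOLLOW(B)

The FOLLOW sets referred to above (computed the same way, to a fixed point):
  FOLLOW(B) = { '/', 'd', 'id' }

Taking the union: FOLLOW(L) = { '/', ';', 'a', 'd', 'id' }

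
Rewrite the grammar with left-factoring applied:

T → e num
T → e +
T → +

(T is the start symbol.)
Left-factoring transforms A → αβ₁ | αβ₂ into A → αA' and A' → β₁ | β₂
(α is the longest common prefix among the alternatives). Repeat until
no nonterminal has two alternatives with a common prefix.

Round 1: T has alternatives sharing prefix 'e'. Introduce T': T → e T'
  Add: T' → num
  Add: T' → +

No remaining common prefixes — done.

Resulting grammar:
T → e T'
T' → num
T' → +
T → +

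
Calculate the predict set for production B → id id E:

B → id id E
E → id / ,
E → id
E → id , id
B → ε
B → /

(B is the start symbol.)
PREDICT(B → id id E) = (FIRST(RHS) \ {ε}) ∪ (FOLLOW(B) if ε ∈ FIRST(RHS), i.e. RHS ⇒* ε)
FIRST(id id E) = { 'id' }
ε ∉ FIRST(id id E), so FOLLOW(B) is not added.
PREDICT(B → id id E) = { 'id' }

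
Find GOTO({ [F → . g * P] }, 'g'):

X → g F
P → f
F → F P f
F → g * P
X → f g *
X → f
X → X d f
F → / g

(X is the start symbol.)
{ [F → g . * P] }

GOTO(I, 'g') = CLOSURE({ [A → αX.β] : [A → α.Xβ] ∈ I, X = 'g' })

Items with dot before 'g', with the dot advanced:
  [F → . g * P] → [F → g . * P]
Closure adds nothing (no advanced item has the dot before a non-terminal).

GOTO = { [F → g . * P] }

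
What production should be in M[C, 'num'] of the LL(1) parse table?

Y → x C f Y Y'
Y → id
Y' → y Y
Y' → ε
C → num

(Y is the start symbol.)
C → num

To find M[C, 'num'], we find productions for C where 'num' is in the predict set (PREDICT(N → α) = (FIRST(α) \ {ε}) ∪ (FOLLOW(N) if α ⇒* ε)).

C → num: PREDICT = { 'num' }
  'num' is in predict set, so this production goes in M[C, 'num']

M[C, 'num'] = C → num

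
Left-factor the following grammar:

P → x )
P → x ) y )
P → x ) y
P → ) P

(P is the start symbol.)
P → x ) P'
P' → ε
P' → y P''
P'' → )
P'' → ε
P → ) P

Left-factoring transforms A → αβ₁ | αβ₂ into A → αA' and A' → β₁ | β₂
(α is the longest common prefix among the alternatives). Repeat until
no nonterminal has two alternatives with a common prefix.

Round 1: P has alternatives sharing prefix 'x )'. Introduce P': P → x ) P'
  Add: P' → ε
  Add: P' → y )
  Add: P' → y

Round 2: P' has alternatives sharing prefix 'y'. Introduce P'': P' → y P''
  Add: P'' → )
  Add: P'' → ε

No remaining common prefixes — done.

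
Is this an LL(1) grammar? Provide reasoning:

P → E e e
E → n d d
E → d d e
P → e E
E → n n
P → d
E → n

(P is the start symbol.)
A grammar is LL(1) if for each non-terminal N with multiple productions, the predict sets of those productions are pairwise disjoint, where PREDICT(N → α) = (FIRST(α) \ {ε}) ∪ (FOLLOW(N) if α ⇒* ε).

Relevant sets:
  FIRST(E) = { 'd', 'n' }

For P:
  PREDICT(P → E e e) = { 'd', 'n' }
  PREDICT(P → e E) = { 'e' }
  PREDICT(P → d) = { 'd' }
For E:
  PREDICT(E → n d d) = { 'n' }
  PREDICT(E → d d e) = { 'd' }
  PREDICT(E → n n) = { 'n' }
  PREDICT(E → n) = { 'n' }

Conflict found: Predict set conflict for P: { 'd' }
The grammar is NOT LL(1).

Answer: No. Predict set conflict for P: { 'd' }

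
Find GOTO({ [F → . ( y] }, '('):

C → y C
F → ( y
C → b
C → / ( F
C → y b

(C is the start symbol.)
GOTO(I, '(') = CLOSURE({ [A → αX.β] : [A → α.Xβ] ∈ I, X = '(' })

Items with dot before '(', with the dot advanced:
  [F → . ( y] → [F → ( . y]
Closure adds nothing (no advanced item has the dot before a non-terminal).

GOTO = { [F → ( . y] }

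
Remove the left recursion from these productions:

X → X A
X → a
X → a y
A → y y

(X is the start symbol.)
X is directly left-recursive. The standard transformation for
  A → A α₁ | ... | A α_m | β₁ | ... | β_n
is
  A  → β₁ A' | ... | β_n A'
  A' → α₁ A' | ... | α_m A' | ε

X → a becomes X → a X'
X → a y becomes X → a y X'
X → X A becomes X' → A X'
Add X' → ε

Productions for other non-terminals are unchanged:
  A → y y

Resulting grammar:
X → a X'
X → a y X'
X' → A X'
X' → ε
A → y y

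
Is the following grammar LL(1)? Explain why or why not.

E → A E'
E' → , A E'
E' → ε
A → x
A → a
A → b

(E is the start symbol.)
Relevant sets:
  FOLLOW(E') = { $ }

For E':
  PREDICT(E' → ',' A E') = { ',' }
  PREDICT(E' → ε) = { $ }
For A:
  PREDICT(A → x) = { 'x' }
  PREDICT(A → a) = { 'a' }
  PREDICT(A → b) = { 'b' }
E has a single production, so nothing to check there.

All predict sets are disjoint. The grammar IS LL(1).

Answer: Yes, the grammar is LL(1).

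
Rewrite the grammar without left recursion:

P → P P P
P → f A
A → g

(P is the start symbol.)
P → f A P'
P' → P P P'
P' → ε
A → g

P is directly left-recursive. The standard transformation for
  A → A α₁ | ... | A α_m | β₁ | ... | β_n
is
  A  → β₁ A' | ... | β_n A'
  A' → α₁ A' | ... | α_m A' | ε

P → f A becomes P → f A P'
P → P P P becomes P' → P P P'
Add P' → ε

Productions for other non-terminals are unchanged:
  A → g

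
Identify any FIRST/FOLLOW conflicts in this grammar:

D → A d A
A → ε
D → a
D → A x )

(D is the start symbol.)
A FIRST/FOLLOW conflict occurs when a non-terminal N has a nullable alternative N → β (β ⇒* ε) and another alternative N → α with FIRST(α) ∩ FOLLOW(N) ≠ ∅: on such a lookahead the parser cannot decide between expanding α and letting N vanish via β.

Nullable non-terminals: A.
A has a nullable alternative but only one production, so nothing to check.

D has no nullable alternative, so no FIRST/FOLLOW check is needed there.

No FIRST/FOLLOW conflicts found.

Answer: No FIRST/FOLLOW conflicts.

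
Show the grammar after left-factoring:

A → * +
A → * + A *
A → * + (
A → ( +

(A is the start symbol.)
A → * + A'
A' → ε
A' → A *
A' → (
A → ( +

Left-factoring transforms A → αβ₁ | αβ₂ into A → αA' and A' → β₁ | β₂
(α is the longest common prefix among the alternatives). Repeat until
no nonterminal has two alternatives with a common prefix.

Round 1: A has alternatives sharing prefix '* +'. Introduce A': A → * + A'
  Add: A' → ε
  Add: A' → A *
  Add: A' → (

No remaining common prefixes — done.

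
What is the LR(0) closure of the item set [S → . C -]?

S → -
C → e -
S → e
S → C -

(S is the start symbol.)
{ [C → . e -], [S → . C -] }

To compute CLOSURE, for each item [A → α.Bβ] where B is a non-terminal, add [B → .γ] for all productions B → γ; repeat for the newly added items until nothing changes.

Start with: [S → . C -]
  [S → . C -] has the dot before C: add [C → . e -]
No further items can be added.

CLOSURE = { [C → . e -], [S → . C -] }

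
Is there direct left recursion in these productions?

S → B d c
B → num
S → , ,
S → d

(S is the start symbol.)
No direct left recursion

Direct left recursion occurs when N → N α for some non-terminal N (the right-hand side begins with the left-hand side itself).

S → B d c: starts with B
B → num: starts with num
S → , ,: starts with ','
S → d: starts with d

No direct left recursion found.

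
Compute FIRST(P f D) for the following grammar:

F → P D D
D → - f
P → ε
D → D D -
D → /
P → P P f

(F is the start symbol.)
FIRST sets of the non-terminals involved (from the grammar, by fixed-point iteration):
  FIRST(P) = { 'f', ε }

To compute FIRST(P f D), process the symbols left to right:
Symbol P is a non-terminal. Add FIRST(P) \ {ε} = { 'f' }
P is nullable (ε ∈ FIRST(P)), continue to the next symbol.
Symbol f is a terminal. Add 'f' and stop.
FIRST(P f D) = { 'f' }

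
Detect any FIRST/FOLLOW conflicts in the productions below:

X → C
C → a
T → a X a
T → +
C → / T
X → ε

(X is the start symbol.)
Yes. X → C with FOLLOW(X) on { 'a' }

A FIRST/FOLLOW conflict occurs when a non-terminal N has a nullable alternative N → β (β ⇒* ε) and another alternative N → α with FIRST(α) ∩ FOLLOW(N) ≠ ∅: on such a lookahead the parser cannot decide between expanding α and letting N vanish via β.

Nullable non-terminals: X.
FIRST sets used below: FIRST(C) = { '/', 'a' }

X: nullable alternative(s) X → ε; FOLLOW(X) = { $, 'a' }
  X → C: FIRST \ {ε} = { '/', 'a' } — overlaps FOLLOW(X) on { 'a' }: CONFLICT
  X → ε: FIRST \ {ε} = { } — this is the only nullable alternative, skip

C, T have no nullable alternative, so no FIRST/FOLLOW check is needed there.

So the grammar has 1 FIRST/FOLLOW conflict (marked CONFLICT above).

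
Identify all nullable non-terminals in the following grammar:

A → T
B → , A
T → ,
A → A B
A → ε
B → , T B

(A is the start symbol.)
A non-terminal is nullable if it can derive ε (the empty string): either it has an ε-production, or it has a production whose right-hand side consists entirely of nullable non-terminals.

ε-productions: A → ε
So A is immediately nullable.
No further non-terminal can be added: every production for the remaining non-terminals contains a terminal or a non-nullable non-terminal.
Nullable = { 'A' }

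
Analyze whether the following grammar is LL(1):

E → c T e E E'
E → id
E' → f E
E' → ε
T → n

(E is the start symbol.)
No. Predict set conflict for E': { 'f' }

A grammar is LL(1) if for each non-terminal N with multiple productions, the predict sets of those productions are pairwise disjoint, where PREDICT(N → α) = (FIRST(α) \ {ε}) ∪ (FOLLOW(N) if α ⇒* ε).

Relevant sets:
  FOLLOW(E') = { $, 'f' }

For E:
  PREDICT(E → c T e E E') = { 'c' }
  PREDICT(E → id) = { 'id' }
For E':
  PREDICT(E' → f E) = { 'f' }
  PREDICT(E' → ε) = { $, 'f' }
T has a single production, so nothing to check there.

Conflict found: Predict set conflict for E': { 'f' }
The grammar is NOT LL(1).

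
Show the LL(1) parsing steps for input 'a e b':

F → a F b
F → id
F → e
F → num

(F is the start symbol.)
LL(1) parsing maintains a stack (initially the start symbol over $) and the input. At each step: if the stack top is a terminal, match it against the current input token; if it is a non-terminal N, replace it with the RHS of M[N, lookahead] (the unique production whose predict set contains the lookahead).

Stack is shown with the top on the left.

Stack    Input    Action
------------------------
F $      a e b $  output F → a F b
a F b $  a e b $  match 'a'
F b $    e b $    output F → e
e b $    e b $    match 'e'
b $      b $      match 'b'
$        $        accept

The string is accepted.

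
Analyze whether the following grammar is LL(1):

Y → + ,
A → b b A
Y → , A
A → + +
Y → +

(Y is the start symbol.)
No. Predict set conflict for Y: { '+' }

For Y:
  PREDICT(Y → '+' ',') = { '+' }
  PREDICT(Y → ',' A) = { ',' }
  PREDICT(Y → '+') = { '+' }
For A:
  PREDICT(A → b b A) = { 'b' }
  PREDICT(A → '+' '+') = { '+' }

Conflict found: Predict set conflict for Y: { '+' }
The grammar is NOT LL(1).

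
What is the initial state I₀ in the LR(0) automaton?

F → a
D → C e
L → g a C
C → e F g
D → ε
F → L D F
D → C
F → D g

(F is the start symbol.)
{ [C → . e F g], [D → . C e], [D → . C], [D → .], [F → . D g], [F → . L D F], [F → . a], [F' → . F], [L → . g a C] }

First, augment the grammar with F' → F
I₀ = CLOSURE({ [F' → . F] }):
  [F' → . F] has the dot before F: add [F → . a], [F → . L D F], [F → . D g]
  [F → . L D F] has the dot before L: add [L → . g a C]
  [F → . D g] has the dot before D: add [D → . C e], [D → .], [D → . C]
  [D → . C e] has the dot before C: add [C → . e F g]
No further items can be added.

I₀ = { [C → . e F g], [D → . C e], [D → . C], [D → .], [F → . D g], [F → . L D F], [F → . a], [F' → . F], [L → . g a C] }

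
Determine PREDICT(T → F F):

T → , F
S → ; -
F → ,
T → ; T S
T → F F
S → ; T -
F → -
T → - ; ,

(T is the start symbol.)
{ ',', '-' }

PREDICT(T → F F) = (FIRST(RHS) \ {ε}) ∪ (FOLLOW(T) if ε ∈ FIRST(RHS), i.e. RHS ⇒* ε)
FIRST(F) = { ',', '-' }
FIRST(F F) = { ',', '-' }
ε ∉ FIRST(F F), so FOLLOW(T) is not added.
PREDICT(T → F F) = { ',', '-' }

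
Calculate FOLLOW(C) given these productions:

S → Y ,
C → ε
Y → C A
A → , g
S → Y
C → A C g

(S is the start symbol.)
To compute FOLLOW(C), find every occurrence of C on a right-hand side N → α C β: add FIRST(β) \ {ε}, and if β is empty or nullable also add FOLLOW(N). Iterate to a fixed point.

In Y → C A: C is followed by A, add FIRST(A) \ {ε} = { ',' }
In C → A C g: C is followed by g, add FIRST(g) \ {ε} = { 'g' }

Taking the union: FOLLOW(C) = { ',', 'g' }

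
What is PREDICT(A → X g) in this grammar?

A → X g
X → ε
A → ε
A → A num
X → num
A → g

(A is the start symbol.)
{ 'g', 'num' }

PREDICT(A → X g) = (FIRST(RHS) \ {ε}) ∪ (FOLLOW(A) if ε ∈ FIRST(RHS), i.e. RHS ⇒* ε)
FIRST(X) = { 'num', ε }
FIRST(X g) = { 'g', 'num' }
ε ∉ FIRST(X g), so FOLLOW(A) is not added.
PREDICT(A → X g) = { 'g', 'num' }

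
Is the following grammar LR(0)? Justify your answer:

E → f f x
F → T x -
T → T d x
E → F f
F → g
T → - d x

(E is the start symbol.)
Yes, the grammar is LR(0)

A grammar is LR(0) if no state in the canonical LR(0) collection has:
  - both a shift item (dot before a terminal) and a complete item (shift-reduce conflict), or
  - two or more complete items (reduce-reduce conflict; the accept item [E' → E .] counts as a complete item here).

Augment with E' → E and build the canonical LR(0) collection (I0 = CLOSURE({[E' → . E]}), then GOTO on every symbol after a dot until no new states appear). It has 16 states:
  I0: { [E → . F f], [E → . f f x], [E' → . E], [F → . T x -], [F → . g], [T → . - d x], [T → . T d x] }  — shift
  I1: { [T → - . d x] }  — shift
  I2: { [E' → E .] }  — accept
  I3: { [E → F . f] }  — shift
  I4: { [F → T . x -], [T → T . d x] }  — shift
  I5: { [E → f . f x] }  — shift
  I6: { [F → g .] }  — reduce
  I7: { [E → f f . x] }  — shift
  I8: { [E → f f x .] }  — reduce
  I9: { [T → T d . x] }  — shift
  I10: { [F → T x . -] }  — shift
  I11: { [F → T x - .] }  — reduce
  I12: { [T → T d x .] }  — reduce
  I13: { [E → F f .] }  — reduce
  I14: { [T → - d . x] }  — shift
  I15: { [T → - d x .] }  — reduce

Every state is either a pure shift/goto state or contains exactly one complete item and nothing to shift — no conflicts. The grammar is LR(0).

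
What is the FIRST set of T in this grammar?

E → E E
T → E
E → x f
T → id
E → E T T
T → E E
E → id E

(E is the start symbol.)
FIRST sets of the other non-terminals involved (by the same procedure, iterated to a fixed point):
  FIRST(E) = { 'id', 'x' }

From T → E:
  - E is a non-terminal: add FIRST(E) \ {ε} = { 'id', 'x' }
    E is not nullable, so stop
From T → id:
  - id is a terminal: add 'id' and stop
From T → E E:
  - E is a non-terminal: add FIRST(E) \ {ε} = { 'id', 'x' }
    E is not nullable, so stop

Collecting: FIRST(T) = { 'id', 'x' }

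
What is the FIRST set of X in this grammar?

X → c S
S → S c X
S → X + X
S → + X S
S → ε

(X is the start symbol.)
To compute FIRST(X), examine every production with X on the left-hand side, reading each right-hand side left to right until a non-nullable symbol is reached.

From X → c S:
  - c is a terminal: add 'c' and stop

Collecting: FIRST(X) = { 'c' }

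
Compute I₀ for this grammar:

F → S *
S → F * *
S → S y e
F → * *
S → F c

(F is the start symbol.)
{ [F → . * *], [F → . S *], [F' → . F], [S → . F * *], [S → . F c], [S → . S y e] }

First, augment the grammar with F' → F
I₀ = CLOSURE({ [F' → . F] }):
  [F' → . F] has the dot before F: add [F → . S *], [F → . * *]
  [F → . S *] has the dot before S: add [S → . F * *], [S → . S y e], [S → . F c]
No further items can be added.

I₀ = { [F → . * *], [F → . S *], [F' → . F], [S → . F * *], [S → . F c], [S → . S y e] }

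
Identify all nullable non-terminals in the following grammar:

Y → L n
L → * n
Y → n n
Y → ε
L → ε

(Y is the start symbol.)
{ 'L', 'Y' }

A non-terminal is nullable if it can derive ε (the empty string): either it has an ε-production, or it has a production whose right-hand side consists entirely of nullable non-terminals.

ε-productions: Y → ε, L → ε
So Y, L are immediately nullable.
Every non-terminal is now nullable.
Nullable = { 'L', 'Y' }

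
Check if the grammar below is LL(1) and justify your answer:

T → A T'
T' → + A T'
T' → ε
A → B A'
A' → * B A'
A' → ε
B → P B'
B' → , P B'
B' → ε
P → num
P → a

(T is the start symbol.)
Yes, the grammar is LL(1).

Relevant sets:
  FOLLOW(T') = { $ }
  FOLLOW(A') = { $, '+' }
  FOLLOW(B') = { $, '*', '+' }

For T':
  PREDICT(T' → '+' A T') = { '+' }
  PREDICT(T' → ε) = { $ }
For A':
  PREDICT(A' → '*' B A') = { '*' }
  PREDICT(A' → ε) = { $, '+' }
For B':
  PREDICT(B' → ',' P B') = { ',' }
  PREDICT(B' → ε) = { $, '*', '+' }
For P:
  PREDICT(P → num) = { 'num' }
  PREDICT(P → a) = { 'a' }
T, A, B have a single production, so nothing to check there.

All predict sets are disjoint. The grammar IS LL(1).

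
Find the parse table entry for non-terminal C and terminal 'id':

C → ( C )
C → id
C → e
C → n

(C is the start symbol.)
C → id

To find M[C, 'id'], we find productions for C where 'id' is in the predict set (PREDICT(N → α) = (FIRST(α) \ {ε}) ∪ (FOLLOW(N) if α ⇒* ε)).

C → ( C ): PREDICT = { '(' }
C → id: PREDICT = { 'id' }
  'id' is in predict set, so this production goes in M[C, 'id']
C → e: PREDICT = { 'e' }
C → n: PREDICT = { 'n' }

M[C, 'id'] = C → id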